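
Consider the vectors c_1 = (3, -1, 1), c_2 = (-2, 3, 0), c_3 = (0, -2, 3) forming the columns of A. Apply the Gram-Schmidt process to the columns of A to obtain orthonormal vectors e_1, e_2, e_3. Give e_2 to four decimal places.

e_2 = (0.1915, 0.9190, 0.3446)

c_1 = (3, -1, 1); ‖c_1‖ = 3.3166, so e_1 = (0.9045, -0.3015, 0.3015).
e_1·c_2 = 0.9045·(-2) + (-0.3015)·3 + 0.3015·0 = -2.7136.
u_2 = c_2 + 2.7136·e_1 = (0.4545, 2.1818, 0.8182).
‖u_2‖ = 2.3741, so e_2 = (0.1915, 0.9190, 0.3446).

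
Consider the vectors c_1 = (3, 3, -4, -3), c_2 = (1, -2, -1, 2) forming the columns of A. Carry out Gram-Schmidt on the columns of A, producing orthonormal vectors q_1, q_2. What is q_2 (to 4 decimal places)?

q_1 = c_1/‖c_1‖ = (3, 3, -4, -3)/6.5574 = (0.4575, 0.4575, -0.6100, -0.4575).
r_{12} = q_1·c_2 = -0.7625.
u_2 = c_2 + 0.7625·q_1 = (1.3488, -1.6512, -1.4651, 1.6512).
‖u_2‖ = 3.0690, so q_2 = (0.4395, -0.5380, -0.4774, 0.5380).

q_2 = (0.4395, -0.5380, -0.4774, 0.5380)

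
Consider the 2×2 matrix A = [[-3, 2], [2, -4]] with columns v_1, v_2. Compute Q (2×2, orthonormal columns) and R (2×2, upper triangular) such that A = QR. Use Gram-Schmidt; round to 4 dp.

e_1 = v_1/‖v_1‖ = (-3, 2)/3.6056 = (-0.8321, 0.5547).
r_{12} = e_1·v_2 = -3.8829.
u_2 = v_2 + 3.8829·e_1 = (-1.2308, -1.8462).
‖u_2‖ = 2.2188, so e_2 = (-0.5547, -0.8321).

Q = [[-0.8321, -0.5547], [0.5547, -0.8321]], R = [[3.6056, -3.8829], [0.0000, 2.2188]]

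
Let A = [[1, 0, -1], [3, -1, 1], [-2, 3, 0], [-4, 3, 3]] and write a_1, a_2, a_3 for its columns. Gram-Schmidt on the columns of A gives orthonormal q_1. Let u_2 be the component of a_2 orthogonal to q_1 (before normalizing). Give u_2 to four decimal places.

u_2 = (0.7000, 1.1000, 1.6000, 0.2000)

a_1 = (1, 3, -2, -4); ‖a_1‖ = 5.4772, so q_1 = (0.1826, 0.5477, -0.3651, -0.7303).
q_1·a_2 = 0.1826·0 + 0.5477·(-1) + (-0.3651)·3 + (-0.7303)·3 = -3.8341.
u_2 = a_2 + 3.8341·q_1 = (0.7000, 1.1000, 1.6000, 0.2000).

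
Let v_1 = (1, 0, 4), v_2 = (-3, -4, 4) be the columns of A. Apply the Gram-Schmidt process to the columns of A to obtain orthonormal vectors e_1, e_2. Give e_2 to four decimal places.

v_1 = (1, 0, 4); ‖v_1‖ = 4.1231, so e_1 = (0.2425, 0.0000, 0.9701).
e_1·v_2 = 0.2425·(-3) + 0.0000·(-4) + 0.9701·4 = 3.1530.
u_2 = v_2 − 3.1530·e_1 = (-3.7647, -4.0000, 0.9412).
‖u_2‖ = 5.5730, so e_2 = (-0.6755, -0.7177, 0.1689).

e_2 = (-0.6755, -0.7177, 0.1689)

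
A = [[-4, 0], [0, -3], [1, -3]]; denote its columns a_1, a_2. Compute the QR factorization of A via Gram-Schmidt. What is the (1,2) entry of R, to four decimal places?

a_1 = (-4, 0, 1); ‖a_1‖ = 4.1231, so q_1 = (-0.9701, 0.0000, 0.2425).
r_{12} = q_1·a_2 = -0.7276.

r_{12} = -0.7276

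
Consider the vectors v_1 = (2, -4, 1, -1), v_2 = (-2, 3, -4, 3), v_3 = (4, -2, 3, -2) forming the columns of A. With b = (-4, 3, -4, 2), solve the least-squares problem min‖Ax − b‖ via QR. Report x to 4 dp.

e_1 = v_1/‖v_1‖ = (2, -4, 1, -1)/4.6904 = (0.4264, -0.8528, 0.2132, -0.2132).
r_{12} = e_1·v_2 = -4.9036.
u_2 = v_2 + 4.9036·e_1 = (0.0909, -1.1818, -2.9545, 1.9545).
‖u_2‖ = 3.7356, so e_2 = (0.0243, -0.3164, -0.7909, 0.5232).
r_{13} = e_1·v_3 = 4.4772; r_{23} = e_2·v_3 = -2.6891.
u_3 = v_3 − 4.4772·e_1 + 2.6891·e_2 = (2.1564, 0.9674, -0.0814, 0.3616).
‖u_3‖ = 2.3923, so e_3 = (0.9014, 0.4044, -0.0340, 0.1511).
Qᵀb = (-5.5432, 3.1637, -1.9539).
Back-substitute: x_3 = -1.9539/2.3923 = -0.8167.
x_2 = (3.1637 + 2.6891·(-0.8167))/3.7356 = 0.2590.
x_1 = (-5.5432 + 4.9036·0.2590 − 4.4772·(-0.8167))/4.6904 = -0.1315.

x = (-0.1315, 0.2590, -0.8167)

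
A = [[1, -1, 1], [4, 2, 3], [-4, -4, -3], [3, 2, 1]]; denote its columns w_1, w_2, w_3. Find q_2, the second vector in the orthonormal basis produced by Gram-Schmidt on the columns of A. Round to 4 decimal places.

w_1 = (1, 4, -4, 3); ‖w_1‖ = 6.4807, so q_1 = (0.1543, 0.6172, -0.6172, 0.4629).
q_1·w_2 = 0.1543·(-1) + 0.6172·2 + (-0.6172)·(-4) + 0.4629·2 = 4.4748.
u_2 = w_2 − 4.4748·q_1 = (-1.6905, -0.7619, -1.2381, -0.0714).
‖u_2‖ = 2.2307, so q_2 = (-0.7578, -0.3415, -0.5550, -0.0320).

q_2 = (-0.7578, -0.3415, -0.5550, -0.0320)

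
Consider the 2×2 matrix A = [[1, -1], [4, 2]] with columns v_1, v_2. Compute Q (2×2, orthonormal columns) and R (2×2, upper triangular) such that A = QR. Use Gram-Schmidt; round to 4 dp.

Q = [[0.2425, -0.9701], [0.9701, 0.2425]], R = [[4.1231, 1.6977], [0.0000, 1.4552]]

v_1 = (1, 4); ‖v_1‖ = 4.1231, so q_1 = (0.2425, 0.9701).
q_1·v_2 = 0.2425·(-1) + 0.9701·2 = 1.6977.
u_2 = v_2 − 1.6977·q_1 = (-1.4118, 0.3529).
‖u_2‖ = 1.4552, so q_2 = (-0.9701, 0.2425).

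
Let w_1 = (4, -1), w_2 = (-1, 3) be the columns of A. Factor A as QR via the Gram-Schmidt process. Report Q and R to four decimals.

w_1 = (4, -1); ‖w_1‖ = 4.1231, so e_1 = (0.9701, -0.2425).
e_1·w_2 = 0.9701·(-1) + (-0.2425)·3 = -1.6977.
u_2 = w_2 + 1.6977·e_1 = (0.6471, 2.5882).
‖u_2‖ = 2.6679, so e_2 = (0.2425, 0.9701).

Q = [[0.9701, 0.2425], [-0.2425, 0.9701]], R = [[4.1231, -1.6977], [0.0000, 2.6679]]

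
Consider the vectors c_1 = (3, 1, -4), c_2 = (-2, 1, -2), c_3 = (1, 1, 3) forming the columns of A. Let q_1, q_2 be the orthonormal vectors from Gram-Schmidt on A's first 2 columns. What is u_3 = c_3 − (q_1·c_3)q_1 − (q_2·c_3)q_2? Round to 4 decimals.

u_3 = (0.2756, 1.9289, 0.6889)

c_1 = (3, 1, -4); ‖c_1‖ = 5.0990, so q_1 = (0.5883, 0.1961, -0.7845).
q_1·c_2 = 0.5883·(-2) + 0.1961·1 + (-0.7845)·(-2) = 0.5883.
u_2 = c_2 − 0.5883·q_1 = (-2.3462, 0.8846, -1.5385).
‖u_2‖ = 2.9417, so q_2 = (-0.7975, 0.3007, -0.5230).
q_1·c_3 = 0.5883·1 + 0.1961·1 + (-0.7845)·3 = -1.5689; q_2·c_3 = (-0.7975)·1 + 0.3007·1 + (-0.5230)·3 = -2.0658.
u_3 = c_3 + 1.5689·q_1 + 2.0658·q_2 = (0.2756, 1.9289, 0.6889).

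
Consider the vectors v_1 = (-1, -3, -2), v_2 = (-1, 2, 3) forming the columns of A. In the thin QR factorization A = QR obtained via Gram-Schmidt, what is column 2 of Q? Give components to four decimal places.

e_2 = (-0.7715, -0.1543, 0.6172)

v_1 = (-1, -3, -2); ‖v_1‖ = 3.7417, so e_1 = (-0.2673, -0.8018, -0.5345).
e_1·v_2 = (-0.2673)·(-1) + (-0.8018)·2 + (-0.5345)·3 = -2.9399.
u_2 = v_2 + 2.9399·e_1 = (-1.7857, -0.3571, 1.4286).
‖u_2‖ = 2.3146, so e_2 = (-0.7715, -0.1543, 0.6172).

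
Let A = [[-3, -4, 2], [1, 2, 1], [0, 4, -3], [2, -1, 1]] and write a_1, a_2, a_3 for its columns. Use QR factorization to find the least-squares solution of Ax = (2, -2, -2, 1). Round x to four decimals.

x = (0.2300, -0.8881, -0.4789)

q_1 = a_1/‖a_1‖ = (-3, 1, 0, 2)/3.7417 = (-0.8018, 0.2673, 0.0000, 0.5345).
r_{12} = q_1·a_2 = 3.2071.
u_2 = a_2 − 3.2071·q_1 = (-1.4286, 1.1429, 4.0000, -2.7143).
‖u_2‖ = 5.1686, so q_2 = (-0.2764, 0.2211, 0.7739, -0.5252).
r_{13} = q_1·a_3 = -0.8018; r_{23} = q_2·a_3 = -3.1785.
u_3 = a_3 + 0.8018·q_1 + 3.1785·q_2 = (0.4786, 1.9171, -0.5401, -0.2406).
‖u_3‖ = 2.0625, so q_3 = (0.2321, 0.9295, -0.2619, -0.1167).
Qᵀb = (-1.6036, -3.0680, -0.9878).
Back-substitute: x_3 = -0.9878/2.0625 = -0.4789.
x_2 = (-3.0680 + 3.1785·(-0.4789))/5.1686 = -0.8881.
x_1 = (-1.6036 − 3.2071·(-0.8881) + 0.8018·(-0.4789))/3.7417 = 0.2300.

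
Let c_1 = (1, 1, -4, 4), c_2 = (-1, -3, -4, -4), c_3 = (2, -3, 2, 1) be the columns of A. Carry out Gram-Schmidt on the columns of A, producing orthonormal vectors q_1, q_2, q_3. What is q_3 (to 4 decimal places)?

q_3 = (0.4991, -0.7975, 0.1994, 0.2740)

q_1 = c_1/‖c_1‖ = (1, 1, -4, 4)/5.8310 = (0.1715, 0.1715, -0.6860, 0.6860).
r_{12} = q_1·c_2 = -0.6860.
u_2 = c_2 + 0.6860·q_1 = (-0.8824, -2.8824, -4.4706, -3.5294).
‖u_2‖ = 6.4443, so q_2 = (-0.1369, -0.4473, -0.6937, -0.5477).
r_{13} = q_1·c_3 = -0.8575; r_{23} = q_2·c_3 = -0.8672.
u_3 = c_3 + 0.8575·q_1 + 0.8672·q_2 = (2.0283, -3.2408, 0.8102, 1.1133).
‖u_3‖ = 4.0636, so q_3 = (0.4991, -0.7975, 0.1994, 0.2740).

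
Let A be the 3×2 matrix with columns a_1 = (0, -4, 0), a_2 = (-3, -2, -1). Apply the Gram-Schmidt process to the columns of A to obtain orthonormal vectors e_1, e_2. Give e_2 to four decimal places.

e_2 = (-0.9487, 0.0000, -0.3162)

a_1 = (0, -4, 0); ‖a_1‖ = 4.0000, so e_1 = (0.0000, -1.0000, 0.0000).
e_1·a_2 = 0.0000·(-3) + (-1.0000)·(-2) + 0.0000·(-1) = 2.0000.
u_2 = a_2 − 2.0000·e_1 = (-3.0000, 0.0000, -1.0000).
‖u_2‖ = 3.1623, so e_2 = (-0.9487, 0.0000, -0.3162).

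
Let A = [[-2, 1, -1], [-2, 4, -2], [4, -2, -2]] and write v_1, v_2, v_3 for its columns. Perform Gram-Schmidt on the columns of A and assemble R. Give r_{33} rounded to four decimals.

v_1 = (-2, -2, 4); ‖v_1‖ = 4.8990, so e_1 = (-0.4082, -0.4082, 0.8165).
e_1·v_2 = (-0.4082)·1 + (-0.4082)·4 + 0.8165·(-2) = -3.6742.
u_2 = v_2 + 3.6742·e_1 = (-0.5000, 2.5000, 1.0000).
‖u_2‖ = 2.7386, so e_2 = (-0.1826, 0.9129, 0.3651).
e_1·v_3 = (-0.4082)·(-1) + (-0.4082)·(-2) + 0.8165·(-2) = -0.4082; e_2·v_3 = (-0.1826)·(-1) + 0.9129·(-2) + 0.3651·(-2) = -2.3735.
u_3 = v_3 + 0.4082·e_1 + 2.3735·e_2 = (-1.6000, 0.0000, -0.8000).
r_{33} = ‖u_3‖ = 1.7889.

r_{33} = 1.7889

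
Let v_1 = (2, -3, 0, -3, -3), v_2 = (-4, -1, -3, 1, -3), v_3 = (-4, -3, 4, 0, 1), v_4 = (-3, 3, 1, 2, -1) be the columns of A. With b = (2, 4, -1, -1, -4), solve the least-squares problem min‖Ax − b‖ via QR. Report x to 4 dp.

v_1 = (2, -3, 0, -3, -3); ‖v_1‖ = 5.5678, so q_1 = (0.3592, -0.5388, 0.0000, -0.5388, -0.5388).
q_1·v_2 = 0.3592·(-4) + (-0.5388)·(-1) + 0.0000·(-3) + (-0.5388)·1 + (-0.5388)·(-3) = 0.1796.
u_2 = v_2 − 0.1796·q_1 = (-4.0645, -0.9032, -3.0000, 1.0968, -2.9032).
‖u_2‖ = 5.9973, so q_2 = (-0.6777, -0.1506, -0.5002, 0.1829, -0.4841).
q_1·v_3 = 0.3592·(-4) + (-0.5388)·(-3) + 0.0000·4 + (-0.5388)·0 + (-0.5388)·1 = -0.3592; q_2·v_3 = (-0.6777)·(-4) + (-0.1506)·(-3) + (-0.5002)·4 + 0.1829·0 + (-0.4841)·1 = 0.6777.
u_3 = v_3 + 0.3592·q_1 − 0.6777·q_2 = (-3.4117, -3.0915, 4.3390, -0.3175, 1.1345).
‖u_3‖ = 6.4352, so q_3 = (-0.5302, -0.4804, 0.6743, -0.0493, 0.1763).
q_1·v_4 = 0.3592·(-3) + (-0.5388)·3 + 0.0000·1 + (-0.5388)·2 + (-0.5388)·(-1) = -3.2329; q_2·v_4 = (-0.6777)·(-3) + (-0.1506)·3 + (-0.5002)·1 + 0.1829·2 + (-0.4841)·(-1) = 1.9310; q_3·v_4 = (-0.5302)·(-3) + (-0.4804)·3 + 0.6743·1 + (-0.0493)·2 + 0.1763·(-1) = 0.5486.
u_4 = v_4 + 3.2329·q_1 − 1.9310·q_2 − 0.5486·q_3 = (-0.2392, 1.8124, 1.5960, -0.0680, -1.9039).
‖u_4‖ = 3.0853, so q_4 = (-0.0775, 0.5874, 0.5173, -0.0220, -0.6171).
Qᵀb = (1.2572, 0.2958, -4.3121, 4.1678).
Back-substitute: x_4 = 4.1678/3.0853 = 1.3509.
x_3 = (-4.3121 − 0.5486·1.3509)/6.4352 = -0.7852.
x_2 = (0.2958 − 0.6777·(-0.7852) − 1.9310·1.3509)/5.9973 = -0.2969.
x_1 = (1.2572 − 0.1796·(-0.2969) + 0.3592·(-0.7852) + 3.2329·1.3509)/5.5678 = 0.9691.

x = (0.9691, -0.2969, -0.7852, 1.3509)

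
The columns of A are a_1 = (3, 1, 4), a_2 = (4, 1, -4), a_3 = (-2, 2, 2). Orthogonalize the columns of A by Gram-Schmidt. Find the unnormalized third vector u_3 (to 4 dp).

e_1 = a_1/‖a_1‖ = (3, 1, 4)/5.0990 = (0.5883, 0.1961, 0.7845).
r_{12} = e_1·a_2 = -0.5883.
u_2 = a_2 + 0.5883·e_1 = (4.3462, 1.1154, -3.5385).
‖u_2‖ = 5.7144, so e_2 = (0.7606, 0.1952, -0.6192).
r_{13} = e_1·a_3 = 0.7845; r_{23} = e_2·a_3 = -2.3692.
u_3 = a_3 − 0.7845·e_1 + 2.3692·e_2 = (-0.6596, 2.3086, -0.0824).

u_3 = (-0.6596, 2.3086, -0.0824)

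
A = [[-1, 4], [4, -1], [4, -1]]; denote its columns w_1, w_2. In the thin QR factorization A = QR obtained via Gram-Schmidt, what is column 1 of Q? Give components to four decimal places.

w_1 = (-1, 4, 4); ‖w_1‖ = 5.7446, so e_1 = (-0.1741, 0.6963, 0.6963).

e_1 = (-0.1741, 0.6963, 0.6963)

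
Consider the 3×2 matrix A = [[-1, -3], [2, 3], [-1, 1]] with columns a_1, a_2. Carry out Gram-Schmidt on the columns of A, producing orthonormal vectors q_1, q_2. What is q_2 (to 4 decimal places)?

a_1 = (-1, 2, -1); ‖a_1‖ = 2.4495, so q_1 = (-0.4082, 0.8165, -0.4082).
q_1·a_2 = (-0.4082)·(-3) + 0.8165·3 + (-0.4082)·1 = 3.2660.
u_2 = a_2 − 3.2660·q_1 = (-1.6667, 0.3333, 2.3333).
‖u_2‖ = 2.8868, so q_2 = (-0.5774, 0.1155, 0.8083).

q_2 = (-0.5774, 0.1155, 0.8083)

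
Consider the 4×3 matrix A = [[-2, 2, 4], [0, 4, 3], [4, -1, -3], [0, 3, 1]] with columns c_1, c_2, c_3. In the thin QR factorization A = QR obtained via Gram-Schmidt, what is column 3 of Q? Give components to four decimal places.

e_3 = (0.6999, 0.1837, 0.3499, -0.5949)

c_1 = (-2, 0, 4, 0); ‖c_1‖ = 4.4721, so e_1 = (-0.4472, 0.0000, 0.8944, 0.0000).
e_1·c_2 = (-0.4472)·2 + 0.0000·4 + 0.8944·(-1) + 0.0000·3 = -1.7889.
u_2 = c_2 + 1.7889·e_1 = (1.2000, 4.0000, 0.6000, 3.0000).
‖u_2‖ = 5.1769, so e_2 = (0.2318, 0.7727, 0.1159, 0.5795).
e_1·c_3 = (-0.4472)·4 + 0.0000·3 + 0.8944·(-3) + 0.0000·1 = -4.4721; e_2·c_3 = 0.2318·4 + 0.7727·3 + 0.1159·(-3) + 0.5795·1 = 3.4770.
u_3 = c_3 + 4.4721·e_1 − 3.4770·e_2 = (1.1940, 0.3134, 0.5970, -1.0149).
‖u_3‖ = 1.7060, so e_3 = (0.6999, 0.1837, 0.3499, -0.5949).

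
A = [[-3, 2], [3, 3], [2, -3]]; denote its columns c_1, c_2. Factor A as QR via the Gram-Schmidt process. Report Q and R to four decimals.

Q = [[-0.6396, 0.3424], [0.6396, 0.7337], [0.4264, -0.5869]], R = [[4.6904, -0.6396], [0.0000, 4.6466]]

c_1 = (-3, 3, 2); ‖c_1‖ = 4.6904, so e_1 = (-0.6396, 0.6396, 0.4264).
e_1·c_2 = (-0.6396)·2 + 0.6396·3 + 0.4264·(-3) = -0.6396.
u_2 = c_2 + 0.6396·e_1 = (1.5909, 3.4091, -2.7273).
‖u_2‖ = 4.6466, so e_2 = (0.3424, 0.7337, -0.5869).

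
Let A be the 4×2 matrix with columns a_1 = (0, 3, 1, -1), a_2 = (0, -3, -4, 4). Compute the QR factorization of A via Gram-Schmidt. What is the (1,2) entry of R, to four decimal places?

r_{12} = -5.1257

a_1 = (0, 3, 1, -1); ‖a_1‖ = 3.3166, so e_1 = (0.0000, 0.9045, 0.3015, -0.3015).
r_{12} = e_1·a_2 = -5.1257.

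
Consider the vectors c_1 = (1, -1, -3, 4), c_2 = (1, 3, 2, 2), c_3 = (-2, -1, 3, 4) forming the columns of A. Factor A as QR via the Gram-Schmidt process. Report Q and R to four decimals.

Q = [[0.1925, 0.2357, -0.5538], [-0.1925, 0.7071, -0.4633], [-0.5774, 0.4714, 0.5425], [0.7698, 0.4714, 0.4294]], R = [[5.1962, 0.0000, 1.1547], [0.0000, 4.2426, 2.1213], [0.0000, 0.0000, 4.9160]]

c_1 = (1, -1, -3, 4); ‖c_1‖ = 5.1962, so e_1 = (0.1925, -0.1925, -0.5774, 0.7698).
e_1·c_2 = 0.1925·1 + (-0.1925)·3 + (-0.5774)·2 + 0.7698·2 = 0.0000.
u_2 = c_2 + 0.0000·e_1 = (1.0000, 3.0000, 2.0000, 2.0000).
‖u_2‖ = 4.2426, so e_2 = (0.2357, 0.7071, 0.4714, 0.4714).
e_1·c_3 = 0.1925·(-2) + (-0.1925)·(-1) + (-0.5774)·3 + 0.7698·4 = 1.1547; e_2·c_3 = 0.2357·(-2) + 0.7071·(-1) + 0.4714·3 + 0.4714·4 = 2.1213.
u_3 = c_3 − 1.1547·e_1 − 2.1213·e_2 = (-2.7222, -2.2778, 2.6667, 2.1111).
‖u_3‖ = 4.9160, so e_3 = (-0.5538, -0.4633, 0.5425, 0.4294).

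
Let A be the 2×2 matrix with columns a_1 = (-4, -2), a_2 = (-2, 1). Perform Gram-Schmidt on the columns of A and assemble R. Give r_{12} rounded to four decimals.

a_1 = (-4, -2); ‖a_1‖ = 4.4721, so q_1 = (-0.8944, -0.4472).
r_{12} = q_1·a_2 = 1.3416.

r_{12} = 1.3416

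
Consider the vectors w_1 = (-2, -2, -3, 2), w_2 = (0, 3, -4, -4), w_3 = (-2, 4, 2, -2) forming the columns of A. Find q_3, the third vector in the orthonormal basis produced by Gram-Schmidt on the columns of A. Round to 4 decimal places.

w_1 = (-2, -2, -3, 2); ‖w_1‖ = 4.5826, so q_1 = (-0.4364, -0.4364, -0.6547, 0.4364).
q_1·w_2 = (-0.4364)·0 + (-0.4364)·3 + (-0.6547)·(-4) + 0.4364·(-4) = -0.4364.
u_2 = w_2 + 0.4364·q_1 = (-0.1905, 2.8095, -4.2857, -3.8095).
‖u_2‖ = 6.3882, so q_2 = (-0.0298, 0.4398, -0.6709, -0.5963).
q_1·w_3 = (-0.4364)·(-2) + (-0.4364)·4 + (-0.6547)·2 + 0.4364·(-2) = -3.0551; q_2·w_3 = (-0.0298)·(-2) + 0.4398·4 + (-0.6709)·2 + (-0.5963)·(-2) = 1.6697.
u_3 = w_3 + 3.0551·q_1 − 1.6697·q_2 = (-3.2835, 1.9323, 1.1202, 0.3291).
‖u_3‖ = 3.9848, so q_3 = (-0.8240, 0.4849, 0.2811, 0.0826).

q_3 = (-0.8240, 0.4849, 0.2811, 0.0826)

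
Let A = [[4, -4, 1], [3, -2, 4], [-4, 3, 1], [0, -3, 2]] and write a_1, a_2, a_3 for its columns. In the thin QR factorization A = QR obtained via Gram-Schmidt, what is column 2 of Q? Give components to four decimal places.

a_1 = (4, 3, -4, 0); ‖a_1‖ = 6.4031, so q_1 = (0.6247, 0.4685, -0.6247, 0.0000).
q_1·a_2 = 0.6247·(-4) + 0.4685·(-2) + (-0.6247)·3 + 0.0000·(-3) = -5.3099.
u_2 = a_2 + 5.3099·q_1 = (-0.6829, 0.4878, -0.3171, -3.0000).
‖u_2‖ = 3.1313, so q_2 = (-0.2181, 0.1558, -0.1013, -0.9581).

q_2 = (-0.2181, 0.1558, -0.1013, -0.9581)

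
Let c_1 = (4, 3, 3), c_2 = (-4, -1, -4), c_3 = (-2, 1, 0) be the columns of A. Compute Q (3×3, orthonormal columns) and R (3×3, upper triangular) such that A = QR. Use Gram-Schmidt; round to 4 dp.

Q = [[0.6860, -0.1622, -0.7093], [0.5145, 0.7974, 0.3152], [0.5145, -0.5812, 0.6305]], R = [[5.8310, -5.3165, -0.8575], [0.0000, 2.1761, 1.1218], [0.0000, 0.0000, 1.7338]]

c_1 = (4, 3, 3); ‖c_1‖ = 5.8310, so e_1 = (0.6860, 0.5145, 0.5145).
e_1·c_2 = 0.6860·(-4) + 0.5145·(-1) + 0.5145·(-4) = -5.3165.
u_2 = c_2 + 5.3165·e_1 = (-0.3529, 1.7353, -1.2647).
‖u_2‖ = 2.1761, so e_2 = (-0.1622, 0.7974, -0.5812).
e_1·c_3 = 0.6860·(-2) + 0.5145·1 + 0.5145·0 = -0.8575; e_2·c_3 = (-0.1622)·(-2) + 0.7974·1 + (-0.5812)·0 = 1.1218.
u_3 = c_3 + 0.8575·e_1 − 1.1218·e_2 = (-1.2298, 0.5466, 1.0932).
‖u_3‖ = 1.7338, so e_3 = (-0.7093, 0.3152, 0.6305).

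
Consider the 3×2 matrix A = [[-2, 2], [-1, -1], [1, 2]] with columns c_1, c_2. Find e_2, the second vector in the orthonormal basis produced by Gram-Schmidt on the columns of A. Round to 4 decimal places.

c_1 = (-2, -1, 1); ‖c_1‖ = 2.4495, so e_1 = (-0.8165, -0.4082, 0.4082).
e_1·c_2 = (-0.8165)·2 + (-0.4082)·(-1) + 0.4082·2 = -0.4082.
u_2 = c_2 + 0.4082·e_1 = (1.6667, -1.1667, 2.1667).
‖u_2‖ = 2.9721, so e_2 = (0.5608, -0.3925, 0.7290).

e_2 = (0.5608, -0.3925, 0.7290)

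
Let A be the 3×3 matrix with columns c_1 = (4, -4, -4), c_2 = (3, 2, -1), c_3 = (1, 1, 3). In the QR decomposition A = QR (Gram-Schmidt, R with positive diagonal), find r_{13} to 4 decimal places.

c_1 = (4, -4, -4); ‖c_1‖ = 6.9282, so e_1 = (0.5774, -0.5774, -0.5774).
r_{13} = e_1·c_3 = -1.7321.

r_{13} = -1.7321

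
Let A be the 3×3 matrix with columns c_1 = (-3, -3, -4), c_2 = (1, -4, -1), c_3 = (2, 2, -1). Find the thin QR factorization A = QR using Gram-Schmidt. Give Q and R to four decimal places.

Q = [[-0.5145, 0.5948, 0.6176], [-0.5145, -0.7904, 0.3326], [-0.6860, 0.1467, -0.7127]], R = [[5.8310, 2.2295, -1.3720], [0.0000, 3.6096, -0.5378], [0.0000, 0.0000, 2.6131]]

c_1 = (-3, -3, -4); ‖c_1‖ = 5.8310, so e_1 = (-0.5145, -0.5145, -0.6860).
e_1·c_2 = (-0.5145)·1 + (-0.5145)·(-4) + (-0.6860)·(-1) = 2.2295.
u_2 = c_2 − 2.2295·e_1 = (2.1471, -2.8529, 0.5294).
‖u_2‖ = 3.6096, so e_2 = (0.5948, -0.7904, 0.1467).
e_1·c_3 = (-0.5145)·2 + (-0.5145)·2 + (-0.6860)·(-1) = -1.3720; e_2·c_3 = 0.5948·2 + (-0.7904)·2 + 0.1467·(-1) = -0.5378.
u_3 = c_3 + 1.3720·e_1 + 0.5378·e_2 = (1.6140, 0.8691, -1.8623).
‖u_3‖ = 2.6131, so e_3 = (0.6176, 0.3326, -0.7127).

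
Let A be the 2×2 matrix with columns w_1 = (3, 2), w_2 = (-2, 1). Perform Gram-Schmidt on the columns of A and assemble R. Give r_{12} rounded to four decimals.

r_{12} = -1.1094

w_1 = (3, 2); ‖w_1‖ = 3.6056, so q_1 = (0.8321, 0.5547).
r_{12} = q_1·w_2 = -1.1094.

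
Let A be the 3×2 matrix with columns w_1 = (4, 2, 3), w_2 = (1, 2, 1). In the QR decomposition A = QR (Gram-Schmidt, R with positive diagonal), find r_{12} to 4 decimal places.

w_1 = (4, 2, 3); ‖w_1‖ = 5.3852, so e_1 = (0.7428, 0.3714, 0.5571).
r_{12} = e_1·w_2 = 2.0426.

r_{12} = 2.0426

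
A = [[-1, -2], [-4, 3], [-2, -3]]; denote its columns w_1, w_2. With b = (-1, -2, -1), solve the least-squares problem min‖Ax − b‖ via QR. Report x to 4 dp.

w_1 = (-1, -4, -2); ‖w_1‖ = 4.5826, so q_1 = (-0.2182, -0.8729, -0.4364).
q_1·w_2 = (-0.2182)·(-2) + (-0.8729)·3 + (-0.4364)·(-3) = -0.8729.
u_2 = w_2 + 0.8729·q_1 = (-2.1905, 2.2381, -3.3810).
‖u_2‖ = 4.6085, so q_2 = (-0.4753, 0.4856, -0.7336).
Qᵀb = (2.4004, 0.2377).
Back-substitute: x_2 = 0.2377/4.6085 = 0.0516.
x_1 = (2.4004 + 0.8729·0.0516)/4.5826 = 0.5336.

x = (0.5336, 0.0516)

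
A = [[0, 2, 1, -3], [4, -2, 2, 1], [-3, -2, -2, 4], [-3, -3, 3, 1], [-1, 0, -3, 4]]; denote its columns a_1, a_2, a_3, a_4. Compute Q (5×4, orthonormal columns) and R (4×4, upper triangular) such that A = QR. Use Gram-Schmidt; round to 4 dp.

a_1 = (0, 4, -3, -3, -1); ‖a_1‖ = 5.9161, so q_1 = (0.0000, 0.6761, -0.5071, -0.5071, -0.1690).
q_1·a_2 = 0.0000·2 + 0.6761·(-2) + (-0.5071)·(-2) + (-0.5071)·(-3) + (-0.1690)·0 = 1.1832.
u_2 = a_2 − 1.1832·q_1 = (2.0000, -2.8000, -1.4000, -2.4000, 0.2000).
‖u_2‖ = 4.4272, so q_2 = (0.4518, -0.6325, -0.3162, -0.5421, 0.0452).
q_1·a_3 = 0.0000·1 + 0.6761·2 + (-0.5071)·(-2) + (-0.5071)·3 + (-0.1690)·(-3) = 1.3522; q_2·a_3 = 0.4518·1 + (-0.6325)·2 + (-0.3162)·(-2) + (-0.5421)·3 + 0.0452·(-3) = -1.9425.
u_3 = a_3 − 1.3522·q_1 + 1.9425·q_2 = (1.8776, -0.1429, -1.9286, 2.6327, -2.6837).
‖u_3‖ = 4.6258, so q_3 = (0.4059, -0.0309, -0.4169, 0.5691, -0.5802).
q_1·a_4 = 0.0000·(-3) + 0.6761·1 + (-0.5071)·4 + (-0.5071)·1 + (-0.1690)·4 = -2.5355; q_2·a_4 = 0.4518·(-3) + (-0.6325)·1 + (-0.3162)·4 + (-0.5421)·1 + 0.0452·4 = -3.6140; q_3·a_4 = 0.4059·(-3) + (-0.0309)·1 + (-0.4169)·4 + 0.5691·1 + (-0.5802)·4 = -4.6677.
u_4 = a_4 + 2.5355·q_1 + 3.6140·q_2 + 4.6677·q_3 = (0.5272, 0.2844, -0.3746, 0.4116, 1.0267).
‖u_4‖ = 1.3125, so q_4 = (0.4017, 0.2167, -0.2854, 0.3136, 0.7822).

Q = [[0.0000, 0.4518, 0.4059, 0.4017], [0.6761, -0.6325, -0.0309, 0.2167], [-0.5071, -0.3162, -0.4169, -0.2854], [-0.5071, -0.5421, 0.5691, 0.3136], [-0.1690, 0.0452, -0.5802, 0.7822]], R = [[5.9161, 1.1832, 1.3522, -2.5355], [0.0000, 4.4272, -1.9425, -3.6140], [0.0000, 0.0000, 4.6258, -4.6677], [0.0000, 0.0000, 0.0000, 1.3125]]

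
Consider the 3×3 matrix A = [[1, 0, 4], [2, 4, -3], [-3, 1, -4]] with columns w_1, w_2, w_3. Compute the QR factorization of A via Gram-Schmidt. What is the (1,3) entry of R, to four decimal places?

w_1 = (1, 2, -3); ‖w_1‖ = 3.7417, so e_1 = (0.2673, 0.5345, -0.8018).
r_{13} = e_1·w_3 = 2.6726.

r_{13} = 2.6726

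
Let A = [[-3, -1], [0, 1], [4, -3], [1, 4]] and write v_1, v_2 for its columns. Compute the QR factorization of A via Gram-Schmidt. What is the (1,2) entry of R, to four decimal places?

r_{12} = -0.9806

v_1 = (-3, 0, 4, 1); ‖v_1‖ = 5.0990, so e_1 = (-0.5883, 0.0000, 0.7845, 0.1961).
r_{12} = e_1·v_2 = -0.9806.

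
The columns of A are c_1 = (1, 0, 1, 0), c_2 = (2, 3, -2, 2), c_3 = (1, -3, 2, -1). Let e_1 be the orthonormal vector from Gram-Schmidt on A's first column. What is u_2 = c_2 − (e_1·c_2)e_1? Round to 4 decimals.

e_1 = c_1/‖c_1‖ = (1, 0, 1, 0)/1.4142 = (0.7071, 0.0000, 0.7071, 0.0000).
r_{12} = e_1·c_2 = 0.0000.
u_2 = c_2 + 0.0000·e_1 = (2.0000, 3.0000, -2.0000, 2.0000).

u_2 = (2.0000, 3.0000, -2.0000, 2.0000)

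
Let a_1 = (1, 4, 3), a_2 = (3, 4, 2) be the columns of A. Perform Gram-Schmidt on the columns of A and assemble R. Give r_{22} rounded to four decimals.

r_{22} = 2.2275

a_1 = (1, 4, 3); ‖a_1‖ = 5.0990, so e_1 = (0.1961, 0.7845, 0.5883).
e_1·a_2 = 0.1961·3 + 0.7845·4 + 0.5883·2 = 4.9029.
u_2 = a_2 − 4.9029·e_1 = (2.0385, 0.1538, -0.8846).
r_{22} = ‖u_2‖ = 2.2275.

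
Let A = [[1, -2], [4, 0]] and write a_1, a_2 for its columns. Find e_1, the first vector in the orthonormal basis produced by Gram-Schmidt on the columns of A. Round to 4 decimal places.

a_1 = (1, 4); ‖a_1‖ = 4.1231, so e_1 = (0.2425, 0.9701).

e_1 = (0.2425, 0.9701)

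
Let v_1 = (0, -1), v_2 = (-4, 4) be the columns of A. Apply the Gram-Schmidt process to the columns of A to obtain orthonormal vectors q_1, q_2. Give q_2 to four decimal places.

q_1 = v_1/‖v_1‖ = (0, -1)/1.0000 = (0.0000, -1.0000).
r_{12} = q_1·v_2 = -4.0000.
u_2 = v_2 + 4.0000·q_1 = (-4.0000, 0.0000).
‖u_2‖ = 4.0000, so q_2 = (-1.0000, 0.0000).

q_2 = (-1.0000, 0.0000)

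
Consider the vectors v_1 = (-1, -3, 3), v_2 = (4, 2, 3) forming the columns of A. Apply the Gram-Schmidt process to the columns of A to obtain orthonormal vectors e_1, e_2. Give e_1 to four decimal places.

e_1 = v_1/‖v_1‖ = (-1, -3, 3)/4.3589 = (-0.2294, -0.6882, 0.6882).

e_1 = (-0.2294, -0.6882, 0.6882)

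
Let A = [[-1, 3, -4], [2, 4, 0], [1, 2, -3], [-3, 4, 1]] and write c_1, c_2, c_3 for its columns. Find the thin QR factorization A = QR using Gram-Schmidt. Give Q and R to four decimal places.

c_1 = (-1, 2, 1, -3); ‖c_1‖ = 3.8730, so e_1 = (-0.2582, 0.5164, 0.2582, -0.7746).
e_1·c_2 = (-0.2582)·3 + 0.5164·4 + 0.2582·2 + (-0.7746)·4 = -1.2910.
u_2 = c_2 + 1.2910·e_1 = (2.6667, 4.6667, 2.3333, 3.0000).
‖u_2‖ = 6.5828, so e_2 = (0.4051, 0.7089, 0.3545, 0.4557).
e_1·c_3 = (-0.2582)·(-4) + 0.5164·0 + 0.2582·(-3) + (-0.7746)·1 = -0.5164; e_2·c_3 = 0.4051·(-4) + 0.7089·0 + 0.3545·(-3) + 0.4557·1 = -2.2280.
u_3 = c_3 + 0.5164·e_1 + 2.2280·e_2 = (-3.2308, 1.8462, -2.0769, 1.6154).
‖u_3‖ = 4.5573, so e_3 = (-0.7089, 0.4051, -0.4557, 0.3545).

Q = [[-0.2582, 0.4051, -0.7089], [0.5164, 0.7089, 0.4051], [0.2582, 0.3545, -0.4557], [-0.7746, 0.4557, 0.3545]], R = [[3.8730, -1.2910, -0.5164], [0.0000, 6.5828, -2.2280], [0.0000, 0.0000, 4.5573]]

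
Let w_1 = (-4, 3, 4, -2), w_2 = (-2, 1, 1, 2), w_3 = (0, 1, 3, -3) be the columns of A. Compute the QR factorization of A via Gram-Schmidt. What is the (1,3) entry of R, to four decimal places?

r_{13} = 3.1305

w_1 = (-4, 3, 4, -2); ‖w_1‖ = 6.7082, so q_1 = (-0.5963, 0.4472, 0.5963, -0.2981).
r_{13} = q_1·w_3 = 3.1305.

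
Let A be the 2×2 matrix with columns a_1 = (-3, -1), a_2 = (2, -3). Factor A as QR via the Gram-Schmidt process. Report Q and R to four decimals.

Q = [[-0.9487, 0.3162], [-0.3162, -0.9487]], R = [[3.1623, -0.9487], [0.0000, 3.4785]]

e_1 = a_1/‖a_1‖ = (-3, -1)/3.1623 = (-0.9487, -0.3162).
r_{12} = e_1·a_2 = -0.9487.
u_2 = a_2 + 0.9487·e_1 = (1.1000, -3.3000).
‖u_2‖ = 3.4785, so e_2 = (0.3162, -0.9487).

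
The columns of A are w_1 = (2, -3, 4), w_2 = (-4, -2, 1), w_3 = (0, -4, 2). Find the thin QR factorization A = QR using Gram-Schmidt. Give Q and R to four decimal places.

w_1 = (2, -3, 4); ‖w_1‖ = 5.3852, so q_1 = (0.3714, -0.5571, 0.7428).
q_1·w_2 = 0.3714·(-4) + (-0.5571)·(-2) + 0.7428·1 = 0.3714.
u_2 = w_2 − 0.3714·q_1 = (-4.1379, -1.7931, 0.7241).
‖u_2‖ = 4.5675, so q_2 = (-0.9060, -0.3926, 0.1585).
q_1·w_3 = 0.3714·0 + (-0.5571)·(-4) + 0.7428·2 = 3.7139; q_2·w_3 = (-0.9060)·0 + (-0.3926)·(-4) + 0.1585·2 = 1.8874.
u_3 = w_3 − 3.7139·q_1 − 1.8874·q_2 = (0.3306, -1.1901, -1.0579).
‖u_3‖ = 1.6262, so q_3 = (0.2033, -0.7318, -0.6505).

Q = [[0.3714, -0.9060, 0.2033], [-0.5571, -0.3926, -0.7318], [0.7428, 0.1585, -0.6505]], R = [[5.3852, 0.3714, 3.7139], [0.0000, 4.5675, 1.8874], [0.0000, 0.0000, 1.6262]]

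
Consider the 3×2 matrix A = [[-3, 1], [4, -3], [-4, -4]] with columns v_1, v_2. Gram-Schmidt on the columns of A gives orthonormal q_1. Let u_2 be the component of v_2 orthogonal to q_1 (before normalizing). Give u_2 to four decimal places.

q_1 = v_1/‖v_1‖ = (-3, 4, -4)/6.4031 = (-0.4685, 0.6247, -0.6247).
r_{12} = q_1·v_2 = 0.1562.
u_2 = v_2 − 0.1562·q_1 = (1.0732, -3.0976, -3.9024).

u_2 = (1.0732, -3.0976, -3.9024)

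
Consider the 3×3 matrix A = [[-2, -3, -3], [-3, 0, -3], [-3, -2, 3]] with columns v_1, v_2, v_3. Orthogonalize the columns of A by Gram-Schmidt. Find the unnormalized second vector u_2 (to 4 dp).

v_1 = (-2, -3, -3); ‖v_1‖ = 4.6904, so q_1 = (-0.4264, -0.6396, -0.6396).
q_1·v_2 = (-0.4264)·(-3) + (-0.6396)·0 + (-0.6396)·(-2) = 2.5584.
u_2 = v_2 − 2.5584·q_1 = (-1.9091, 1.6364, -0.3636).

u_2 = (-1.9091, 1.6364, -0.3636)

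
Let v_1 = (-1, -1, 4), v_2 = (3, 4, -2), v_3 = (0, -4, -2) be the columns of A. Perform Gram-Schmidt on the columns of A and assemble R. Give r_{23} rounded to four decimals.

r_{23} = -3.7748

q_1 = v_1/‖v_1‖ = (-1, -1, 4)/4.2426 = (-0.2357, -0.2357, 0.9428).
r_{12} = q_1·v_2 = -3.5355.
u_2 = v_2 + 3.5355·q_1 = (2.1667, 3.1667, 1.3333).
‖u_2‖ = 4.0620, so q_2 = (0.5334, 0.7796, 0.3282).
r_{23} = q_2·v_3 = -3.7748.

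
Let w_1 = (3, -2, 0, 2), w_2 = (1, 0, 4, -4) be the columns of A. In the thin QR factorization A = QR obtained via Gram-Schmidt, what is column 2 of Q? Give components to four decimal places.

q_2 = (0.3352, -0.1048, 0.7124, -0.6076)

w_1 = (3, -2, 0, 2); ‖w_1‖ = 4.1231, so q_1 = (0.7276, -0.4851, 0.0000, 0.4851).
q_1·w_2 = 0.7276·1 + (-0.4851)·0 + 0.0000·4 + 0.4851·(-4) = -1.2127.
u_2 = w_2 + 1.2127·q_1 = (1.8824, -0.5882, 4.0000, -3.4118).
‖u_2‖ = 5.6151, so q_2 = (0.3352, -0.1048, 0.7124, -0.6076).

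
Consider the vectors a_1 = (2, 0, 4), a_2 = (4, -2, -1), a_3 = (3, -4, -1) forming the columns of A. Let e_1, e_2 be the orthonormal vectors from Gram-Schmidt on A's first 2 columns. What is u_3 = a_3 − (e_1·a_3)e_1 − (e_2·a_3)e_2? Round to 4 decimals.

a_1 = (2, 0, 4); ‖a_1‖ = 4.4721, so e_1 = (0.4472, 0.0000, 0.8944).
e_1·a_2 = 0.4472·4 + 0.0000·(-2) + 0.8944·(-1) = 0.8944.
u_2 = a_2 − 0.8944·e_1 = (3.6000, -2.0000, -1.8000).
‖u_2‖ = 4.4944, so e_2 = (0.8010, -0.4450, -0.4005).
e_1·a_3 = 0.4472·3 + 0.0000·(-4) + 0.8944·(-1) = 0.4472; e_2·a_3 = 0.8010·3 + (-0.4450)·(-4) + (-0.4005)·(-1) = 4.5834.
u_3 = a_3 − 0.4472·e_1 − 4.5834·e_2 = (-0.8713, -1.9604, 0.4356).

u_3 = (-0.8713, -1.9604, 0.4356)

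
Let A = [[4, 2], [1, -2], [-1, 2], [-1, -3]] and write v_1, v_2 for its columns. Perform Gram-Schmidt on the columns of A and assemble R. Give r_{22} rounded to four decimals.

r_{22} = 4.2920

q_1 = v_1/‖v_1‖ = (4, 1, -1, -1)/4.3589 = (0.9177, 0.2294, -0.2294, -0.2294).
r_{12} = q_1·v_2 = 1.6059.
u_2 = v_2 − 1.6059·q_1 = (0.5263, -2.3684, 2.3684, -2.6316).
r_{22} = ‖u_2‖ = 4.2920.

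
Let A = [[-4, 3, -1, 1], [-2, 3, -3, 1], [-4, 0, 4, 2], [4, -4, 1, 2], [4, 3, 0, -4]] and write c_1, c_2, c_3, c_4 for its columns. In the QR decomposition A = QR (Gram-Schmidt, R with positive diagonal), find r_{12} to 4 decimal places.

r_{12} = -2.6679

q_1 = c_1/‖c_1‖ = (-4, -2, -4, 4, 4)/8.2462 = (-0.4851, -0.2425, -0.4851, 0.4851, 0.4851).
r_{12} = q_1·c_2 = -2.6679.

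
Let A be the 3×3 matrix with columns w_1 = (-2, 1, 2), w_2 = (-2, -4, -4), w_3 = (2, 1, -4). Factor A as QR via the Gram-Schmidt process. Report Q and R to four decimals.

w_1 = (-2, 1, 2); ‖w_1‖ = 3.0000, so e_1 = (-0.6667, 0.3333, 0.6667).
e_1·w_2 = (-0.6667)·(-2) + 0.3333·(-4) + 0.6667·(-4) = -2.6667.
u_2 = w_2 + 2.6667·e_1 = (-3.7778, -3.1111, -2.2222).
‖u_2‖ = 5.3748, so e_2 = (-0.7029, -0.5788, -0.4134).
e_1·w_3 = (-0.6667)·2 + 0.3333·1 + 0.6667·(-4) = -3.6667; e_2·w_3 = (-0.7029)·2 + (-0.5788)·1 + (-0.4134)·(-4) = -0.3308.
u_3 = w_3 + 3.6667·e_1 + 0.3308·e_2 = (-0.6769, 2.0308, -1.6923).
‖u_3‖ = 2.7288, so e_3 = (-0.2481, 0.7442, -0.6202).

Q = [[-0.6667, -0.7029, -0.2481], [0.3333, -0.5788, 0.7442], [0.6667, -0.4134, -0.6202]], R = [[3.0000, -2.6667, -3.6667], [0.0000, 5.3748, -0.3308], [0.0000, 0.0000, 2.7288]]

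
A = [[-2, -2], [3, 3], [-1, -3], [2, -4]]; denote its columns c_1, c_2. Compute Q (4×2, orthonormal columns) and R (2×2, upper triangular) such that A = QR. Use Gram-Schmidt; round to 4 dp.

c_1 = (-2, 3, -1, 2); ‖c_1‖ = 4.2426, so e_1 = (-0.4714, 0.7071, -0.2357, 0.4714).
e_1·c_2 = (-0.4714)·(-2) + 0.7071·3 + (-0.2357)·(-3) + 0.4714·(-4) = 1.8856.
u_2 = c_2 − 1.8856·e_1 = (-1.1111, 1.6667, -2.5556, -4.8889).
‖u_2‖ = 5.8689, so e_2 = (-0.1893, 0.2840, -0.4354, -0.8330).

Q = [[-0.4714, -0.1893], [0.7071, 0.2840], [-0.2357, -0.4354], [0.4714, -0.8330]], R = [[4.2426, 1.8856], [0.0000, 5.8689]]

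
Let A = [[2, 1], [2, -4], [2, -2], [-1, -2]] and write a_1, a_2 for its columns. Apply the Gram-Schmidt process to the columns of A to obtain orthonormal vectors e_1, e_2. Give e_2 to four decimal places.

e_2 = (0.4979, -0.6180, -0.1717, -0.5837)

a_1 = (2, 2, 2, -1); ‖a_1‖ = 3.6056, so e_1 = (0.5547, 0.5547, 0.5547, -0.2774).
e_1·a_2 = 0.5547·1 + 0.5547·(-4) + 0.5547·(-2) + (-0.2774)·(-2) = -2.2188.
u_2 = a_2 + 2.2188·e_1 = (2.2308, -2.7692, -0.7692, -2.6154).
‖u_2‖ = 4.4807, so e_2 = (0.4979, -0.6180, -0.1717, -0.5837).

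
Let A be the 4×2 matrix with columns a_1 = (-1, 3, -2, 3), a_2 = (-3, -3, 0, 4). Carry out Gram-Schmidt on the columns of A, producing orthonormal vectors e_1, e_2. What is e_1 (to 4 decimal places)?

e_1 = (-0.2085, 0.6255, -0.4170, 0.6255)

e_1 = a_1/‖a_1‖ = (-1, 3, -2, 3)/4.7958 = (-0.2085, 0.6255, -0.4170, 0.6255).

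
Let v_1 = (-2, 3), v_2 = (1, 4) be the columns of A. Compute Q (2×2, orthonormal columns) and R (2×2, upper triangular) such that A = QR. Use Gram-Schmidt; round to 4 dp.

Q = [[-0.5547, 0.8321], [0.8321, 0.5547]], R = [[3.6056, 2.7735], [0.0000, 3.0509]]

e_1 = v_1/‖v_1‖ = (-2, 3)/3.6056 = (-0.5547, 0.8321).
r_{12} = e_1·v_2 = 2.7735.
u_2 = v_2 − 2.7735·e_1 = (2.5385, 1.6923).
‖u_2‖ = 3.0509, so e_2 = (0.8321, 0.5547).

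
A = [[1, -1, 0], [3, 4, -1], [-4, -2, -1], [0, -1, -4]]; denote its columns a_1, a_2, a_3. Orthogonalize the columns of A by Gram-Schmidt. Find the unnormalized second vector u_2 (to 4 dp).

q_1 = a_1/‖a_1‖ = (1, 3, -4, 0)/5.0990 = (0.1961, 0.5883, -0.7845, 0.0000).
r_{12} = q_1·a_2 = 3.7262.
u_2 = a_2 − 3.7262·q_1 = (-1.7308, 1.8077, 0.9231, -1.0000).

u_2 = (-1.7308, 1.8077, 0.9231, -1.0000)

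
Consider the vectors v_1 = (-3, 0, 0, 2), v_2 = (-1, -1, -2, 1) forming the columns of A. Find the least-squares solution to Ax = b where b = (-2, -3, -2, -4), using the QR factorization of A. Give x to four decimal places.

x = (-0.5909, 1.1364)

e_1 = v_1/‖v_1‖ = (-3, 0, 0, 2)/3.6056 = (-0.8321, 0.0000, 0.0000, 0.5547).
r_{12} = e_1·v_2 = 1.3868.
u_2 = v_2 − 1.3868·e_1 = (0.1538, -1.0000, -2.0000, 0.2308).
‖u_2‖ = 2.2532, so e_2 = (0.0683, -0.4438, -0.8876, 0.1024).
Qᵀb = (-0.5547, 2.5605).
Back-substitute: x_2 = 2.5605/2.2532 = 1.1364.
x_1 = (-0.5547 − 1.3868·1.1364)/3.6056 = -0.5909.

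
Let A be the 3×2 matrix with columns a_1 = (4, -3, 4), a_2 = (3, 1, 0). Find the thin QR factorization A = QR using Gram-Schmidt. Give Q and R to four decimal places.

a_1 = (4, -3, 4); ‖a_1‖ = 6.4031, so q_1 = (0.6247, -0.4685, 0.6247).
q_1·a_2 = 0.6247·3 + (-0.4685)·1 + 0.6247·0 = 1.4056.
u_2 = a_2 − 1.4056·q_1 = (2.1220, 1.6585, -0.8780).
‖u_2‖ = 2.8327, so q_2 = (0.7491, 0.5855, -0.3100).

Q = [[0.6247, 0.7491], [-0.4685, 0.5855], [0.6247, -0.3100]], R = [[6.4031, 1.4056], [0.0000, 2.8327]]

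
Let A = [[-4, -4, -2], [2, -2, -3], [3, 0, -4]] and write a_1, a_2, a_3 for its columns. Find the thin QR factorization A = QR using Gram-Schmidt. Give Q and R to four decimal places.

Q = [[-0.7428, -0.6047, -0.2873], [0.3714, -0.7292, 0.5747], [0.5571, -0.3202, -0.7663]], R = [[5.3852, 2.2283, -1.8570], [0.0000, 3.8774, 4.6778], [0.0000, 0.0000, 1.9157]]

q_1 = a_1/‖a_1‖ = (-4, 2, 3)/5.3852 = (-0.7428, 0.3714, 0.5571).
r_{12} = q_1·a_2 = 2.2283.
u_2 = a_2 − 2.2283·q_1 = (-2.3448, -2.8276, -1.2414).
‖u_2‖ = 3.8774, so q_2 = (-0.6047, -0.7292, -0.3202).
r_{13} = q_1·a_3 = -1.8570; r_{23} = q_2·a_3 = 4.6778.
u_3 = a_3 + 1.8570·q_1 − 4.6778·q_2 = (-0.5505, 1.1009, -1.4679).
‖u_3‖ = 1.9157, so q_3 = (-0.2873, 0.5747, -0.7663).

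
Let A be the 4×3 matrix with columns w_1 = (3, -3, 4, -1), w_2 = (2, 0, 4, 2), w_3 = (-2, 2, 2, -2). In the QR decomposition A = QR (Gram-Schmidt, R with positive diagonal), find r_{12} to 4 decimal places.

r_{12} = 3.3806

w_1 = (3, -3, 4, -1); ‖w_1‖ = 5.9161, so q_1 = (0.5071, -0.5071, 0.6761, -0.1690).
r_{12} = q_1·w_2 = 3.3806.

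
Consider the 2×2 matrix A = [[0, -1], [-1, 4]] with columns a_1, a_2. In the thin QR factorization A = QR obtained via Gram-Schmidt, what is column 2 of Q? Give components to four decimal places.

e_2 = (-1.0000, 0.0000)

e_1 = a_1/‖a_1‖ = (0, -1)/1.0000 = (0.0000, -1.0000).
r_{12} = e_1·a_2 = -4.0000.
u_2 = a_2 + 4.0000·e_1 = (-1.0000, 0.0000).
‖u_2‖ = 1.0000, so e_2 = (-1.0000, 0.0000).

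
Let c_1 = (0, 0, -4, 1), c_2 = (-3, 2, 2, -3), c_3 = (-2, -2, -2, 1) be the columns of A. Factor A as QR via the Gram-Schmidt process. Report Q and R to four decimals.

Q = [[0.0000, -0.6904, -0.6528], [0.0000, 0.4603, -0.7289], [-0.9701, -0.1354, 0.0500], [0.2425, -0.5415, 0.2002]], R = [[4.1231, -2.6679, 2.1828], [0.0000, 4.3454, 0.1895], [0.0000, 0.0000, 2.8635]]

q_1 = c_1/‖c_1‖ = (0, 0, -4, 1)/4.1231 = (0.0000, 0.0000, -0.9701, 0.2425).
r_{12} = q_1·c_2 = -2.6679.
u_2 = c_2 + 2.6679·q_1 = (-3.0000, 2.0000, -0.5882, -2.3529).
‖u_2‖ = 4.3454, so q_2 = (-0.6904, 0.4603, -0.1354, -0.5415).
r_{13} = q_1·c_3 = 2.1828; r_{23} = q_2·c_3 = 0.1895.
u_3 = c_3 − 2.1828·q_1 − 0.1895·q_2 = (-1.8692, -2.0872, 0.1433, 0.5732).
‖u_3‖ = 2.8635, so q_3 = (-0.6528, -0.7289, 0.0500, 0.2002).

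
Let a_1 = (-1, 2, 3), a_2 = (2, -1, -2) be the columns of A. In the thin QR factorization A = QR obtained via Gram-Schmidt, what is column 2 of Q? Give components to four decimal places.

a_1 = (-1, 2, 3); ‖a_1‖ = 3.7417, so q_1 = (-0.2673, 0.5345, 0.8018).
q_1·a_2 = (-0.2673)·2 + 0.5345·(-1) + 0.8018·(-2) = -2.6726.
u_2 = a_2 + 2.6726·q_1 = (1.2857, 0.4286, 0.1429).
‖u_2‖ = 1.3628, so q_2 = (0.9435, 0.3145, 0.1048).

q_2 = (0.9435, 0.3145, 0.1048)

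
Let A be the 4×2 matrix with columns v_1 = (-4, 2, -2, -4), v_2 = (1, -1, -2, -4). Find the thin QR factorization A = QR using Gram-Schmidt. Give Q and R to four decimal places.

q_1 = v_1/‖v_1‖ = (-4, 2, -2, -4)/6.3246 = (-0.6325, 0.3162, -0.3162, -0.6325).
r_{12} = q_1·v_2 = 2.2136.
u_2 = v_2 − 2.2136·q_1 = (2.4000, -1.7000, -1.3000, -2.6000).
‖u_2‖ = 4.1352, so q_2 = (0.5804, -0.4111, -0.3144, -0.6287).

Q = [[-0.6325, 0.5804], [0.3162, -0.4111], [-0.3162, -0.3144], [-0.6325, -0.6287]], R = [[6.3246, 2.2136], [0.0000, 4.1352]]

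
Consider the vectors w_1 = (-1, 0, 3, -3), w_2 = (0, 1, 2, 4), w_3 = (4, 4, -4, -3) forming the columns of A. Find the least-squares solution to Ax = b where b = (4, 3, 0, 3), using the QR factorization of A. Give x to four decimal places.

w_1 = (-1, 0, 3, -3); ‖w_1‖ = 4.3589, so q_1 = (-0.2294, 0.0000, 0.6882, -0.6882).
q_1·w_2 = (-0.2294)·0 + 0.0000·1 + 0.6882·2 + (-0.6882)·4 = -1.3765.
u_2 = w_2 + 1.3765·q_1 = (-0.3158, 1.0000, 2.9474, 3.0526).
‖u_2‖ = 4.3710, so q_2 = (-0.0722, 0.2288, 0.6743, 0.6984).
q_1·w_3 = (-0.2294)·4 + 0.0000·4 + 0.6882·(-4) + (-0.6882)·(-3) = -1.6059; q_2·w_3 = (-0.0722)·4 + 0.2288·4 + 0.6743·(-4) + 0.6984·(-3) = -4.1663.
u_3 = w_3 + 1.6059·q_1 + 4.1663·q_2 = (3.3306, 4.9532, -0.0854, -1.1956).
‖u_3‖ = 6.0880, so q_3 = (0.5471, 0.8136, -0.0140, -0.1964).
Qᵀb = (-2.9824, 2.4925, 4.0399).
Back-substitute: x_3 = 4.0399/6.0880 = 0.6636.
x_2 = (2.4925 + 4.1663·0.6636)/4.3710 = 1.2028.
x_1 = (-2.9824 + 1.3765·1.2028 + 1.6059·0.6636)/4.3589 = -0.0599.

x = (-0.0599, 1.2028, 0.6636)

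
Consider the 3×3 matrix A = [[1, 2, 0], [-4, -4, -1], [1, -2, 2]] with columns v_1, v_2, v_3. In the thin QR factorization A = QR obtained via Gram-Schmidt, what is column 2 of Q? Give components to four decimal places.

v_1 = (1, -4, 1); ‖v_1‖ = 4.2426, so e_1 = (0.2357, -0.9428, 0.2357).
e_1·v_2 = 0.2357·2 + (-0.9428)·(-4) + 0.2357·(-2) = 3.7712.
u_2 = v_2 − 3.7712·e_1 = (1.1111, -0.4444, -2.8889).
‖u_2‖ = 3.1269, so e_2 = (0.3553, -0.1421, -0.9239).

e_2 = (0.3553, -0.1421, -0.9239)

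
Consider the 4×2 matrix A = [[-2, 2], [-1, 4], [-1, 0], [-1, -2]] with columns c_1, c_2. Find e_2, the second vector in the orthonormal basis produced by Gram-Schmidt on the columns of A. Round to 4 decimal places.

c_1 = (-2, -1, -1, -1); ‖c_1‖ = 2.6458, so e_1 = (-0.7559, -0.3780, -0.3780, -0.3780).
e_1·c_2 = (-0.7559)·2 + (-0.3780)·4 + (-0.3780)·0 + (-0.3780)·(-2) = -2.2678.
u_2 = c_2 + 2.2678·e_1 = (0.2857, 3.1429, -0.8571, -2.8571).
‖u_2‖ = 4.3425, so e_2 = (0.0658, 0.7237, -0.1974, -0.6580).

e_2 = (0.0658, 0.7237, -0.1974, -0.6580)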